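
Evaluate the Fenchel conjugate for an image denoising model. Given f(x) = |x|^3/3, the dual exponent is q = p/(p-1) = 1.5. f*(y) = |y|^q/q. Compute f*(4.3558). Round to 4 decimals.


The conjugate exponent q satisfies 1/p + 1/q = 1.
p = 3, so q = 3/(3 - 1) = 1.5
|y|^q = 4.3558^1.5 = 9.0908
f*(4.3558) = 9.0908 / 1.5 = 6.0605


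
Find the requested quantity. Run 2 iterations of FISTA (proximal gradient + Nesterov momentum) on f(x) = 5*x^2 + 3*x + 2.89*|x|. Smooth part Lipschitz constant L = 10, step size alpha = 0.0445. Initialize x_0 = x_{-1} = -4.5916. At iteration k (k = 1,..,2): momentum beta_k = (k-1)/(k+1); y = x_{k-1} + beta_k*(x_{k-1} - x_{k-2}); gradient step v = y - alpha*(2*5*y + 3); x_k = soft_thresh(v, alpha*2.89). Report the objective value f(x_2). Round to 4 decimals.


FISTA on f(x) = 5*x^2 + 3*x + 2.89*|x|
L = 10, alpha = 0.0445
Iteration 1: beta = 0.0, y = -4.5916 + 0.0*(-4.5916 + 4.5916) = -4.5916
  grad(y) = -42.916, v = y - alpha*grad = -2.6818
  prox(v) = soft_thresh(-2.6818, 0.1286) = -2.5532
Iteration 2: beta = 0.3333, y = -2.5532 + 0.3333*(-2.5532 + 4.5916) = -1.8738
  grad(y) = -15.7378, v = y - alpha*grad = -1.1734
  prox(v) = soft_thresh(-1.1734, 0.1286) = -1.0448
f(x_2) = 5*(-1.0448)^2 + 3*(-1.0448) + 2.89*|-1.0448| = 5.3435


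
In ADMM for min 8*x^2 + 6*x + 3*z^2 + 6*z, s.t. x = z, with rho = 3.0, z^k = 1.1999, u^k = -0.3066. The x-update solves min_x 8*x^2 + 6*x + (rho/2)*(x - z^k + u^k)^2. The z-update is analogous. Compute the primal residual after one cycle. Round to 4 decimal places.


ADMM iteration with rho = 3.0, z^k = 1.1999, u^k = -0.3066
Step 1: x-update.
Minimize 8*x^2 + 6*x + (3.0/2)*(x - 1.1999 - 0.3066)^2
FOC: (2*8 + 3.0)*x = -6 + 3.0*(1.1999 + 0.3066)
x^{k+1} = -0.0779
Step 2: z-update.
Minimize 3*z^2 + 6*z + (3.0/2)*(-0.0779 - z - 0.3066)^2
FOC: (2*3 + 3.0)*z = -6 + 3.0*(-0.0779 - 0.3066)
z^{k+1} = -0.7948
Step 3: u-update.
u^{k+1} = -0.3066 - 0.0779 + 0.7948 = 0.4103
Step 4: Primal residual = |-0.0779 + 0.7948| = 0.7169


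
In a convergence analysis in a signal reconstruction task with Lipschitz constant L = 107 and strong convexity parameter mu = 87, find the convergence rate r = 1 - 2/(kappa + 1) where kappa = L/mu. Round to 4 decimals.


Step 1: Compute the condition number.
kappa = L/mu = 107/87 = 1.2299
Step 2: Compute the convergence rate.
r = 1 - 2/(kappa + 1) = 1 - 2*mu/(L + mu) = (L - mu)/(L + mu) = 20/194 = 0.1031


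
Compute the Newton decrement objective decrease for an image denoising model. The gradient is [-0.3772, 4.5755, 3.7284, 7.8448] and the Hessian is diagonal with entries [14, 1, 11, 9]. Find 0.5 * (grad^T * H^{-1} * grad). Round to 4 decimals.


Step 1: H is diagonal, so H^(-1) * g = [-0.0269, 4.5755, 0.3389, 0.8716].
Step 2: g^T H^(-1) g = sum_i g_i^2 / H_ii
  = (-0.3772)^2/14 + (4.5755)^2/1 + (3.7284)^2/11 + (7.8448)^2/9
  = 0.0102 + 20.9352 + 1.2637 + 6.8379 = 29.047
Step 3: Objective decrease = 0.5 * g^T H^(-1) g = 14.5235


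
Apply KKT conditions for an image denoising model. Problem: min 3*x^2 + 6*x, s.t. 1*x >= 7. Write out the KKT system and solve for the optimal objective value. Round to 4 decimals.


Step 1: Try lambda = 0 (constraint inactive).
x_unc = -6/(2*3) = -1.0
Check: 1*-1.0 = -1.0 < 7 -- violated!
Step 2: Constraint must be active: 1*x = 7
x* = 7/1 = 7.0
lambda = (2*3*7.0 + 6)/1 = 48.0
Step 3: Compute optimal value.
f(x*) = 3*7.0^2 + 6*7.0 = 189.0


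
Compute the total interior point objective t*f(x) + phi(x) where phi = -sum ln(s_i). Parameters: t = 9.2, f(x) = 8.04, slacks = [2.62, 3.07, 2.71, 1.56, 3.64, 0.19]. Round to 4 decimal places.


Step 1: Compute log-barrier.
ln values: [0.9632, 1.1217, 0.9969, 0.4447, 1.292, -1.6607]
phi = -(0.9632 + 1.1217 + 0.9969 + 0.4447 + 1.292 - 1.6607) = -3.1577
Step 2: Compute augmented objective.
t*f(x) = 9.2*8.04 = 73.968
Total = 73.968 - 3.1577 = 70.8103


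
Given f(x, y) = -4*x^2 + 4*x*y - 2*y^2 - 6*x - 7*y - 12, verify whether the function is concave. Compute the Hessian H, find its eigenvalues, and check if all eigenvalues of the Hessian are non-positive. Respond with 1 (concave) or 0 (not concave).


The Hessian of f(x,y) = -4*x^2 + 4*x*y - 2*y^2 - 6*x - 7*y - 12 is:
H = [[-8, 4], [4, -4]]
Trace = -8 - 4 = -12
Determinant = -8*-4 - (4)^2 = 16
Discriminant = (-12)^2 - 4*16 = 80.0
Eigenvalues: lambda_1 = -10.4721, lambda_2 = -1.5279
The function is concave.

1


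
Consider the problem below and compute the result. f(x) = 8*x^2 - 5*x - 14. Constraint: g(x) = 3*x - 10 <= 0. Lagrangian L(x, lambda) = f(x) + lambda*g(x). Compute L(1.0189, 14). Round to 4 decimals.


Step 1: Evaluate f(x).
f(1.0189) = 8*1.0189^2 - 5*1.0189 - 14 = -10.7892
Step 2: Evaluate g(x).
g(1.0189) = 3*1.0189 - 10 = -6.9433
Step 3: Compute Lagrangian.
L = -10.7892 + 14*-6.9433 = -107.9954


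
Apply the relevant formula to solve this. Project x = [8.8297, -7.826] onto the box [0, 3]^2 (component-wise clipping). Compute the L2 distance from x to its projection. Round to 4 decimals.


Project each component onto [0, 3].
clip(8.8297) = 3.0, clip(-7.826) = 0.0
Projection = [3.0, 0.0]
Squared diffs: [33.9854, 61.2463]
Distance = sqrt(95.2317) = 9.7587


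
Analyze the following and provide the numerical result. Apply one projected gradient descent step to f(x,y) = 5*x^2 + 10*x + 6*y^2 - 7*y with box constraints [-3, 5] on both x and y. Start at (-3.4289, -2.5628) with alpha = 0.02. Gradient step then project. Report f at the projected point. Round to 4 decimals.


Step 1: Compute gradient at (-3.4289, -2.5628).
grad_x = 2*5*-3.4289 + 10 = -24.289
grad_y = 2*6*-2.5628 - 7 = -37.7536
Step 2: Gradient step.
x_raw = -3.4289 - 0.02*-24.289 = -2.9431
y_raw = -2.5628 - 0.02*-37.7536 = -1.8077
Step 3: Project onto [-3, 5].
x_proj = clip(-2.9431) = -2.9431
y_proj = clip(-1.8077) = -1.8077
Step 4: Evaluate f.
f(-2.9431, -1.8077) = 46.14


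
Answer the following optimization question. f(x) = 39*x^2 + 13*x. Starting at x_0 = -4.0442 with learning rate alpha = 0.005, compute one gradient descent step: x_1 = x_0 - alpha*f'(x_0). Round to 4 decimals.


We compute the gradient at x_0 and apply the update.
f'(x) = 78*x + 13
f'(-4.0442) = 78*-4.0442 + 13 = -302.4476
x_1 = -4.0442 - 0.005*-302.4476 = -2.532


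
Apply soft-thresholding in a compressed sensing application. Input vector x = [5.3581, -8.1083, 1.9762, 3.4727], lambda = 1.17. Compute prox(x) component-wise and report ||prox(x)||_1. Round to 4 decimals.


Soft-thresholding with lambda = 1.17:
prox(5.3581) = sign(5.3581)*max(|5.3581| - 1.17, 0) = 4.1881
prox(-8.1083) = sign(-8.1083)*max(|-8.1083| - 1.17, 0) = -6.9383
prox(1.9762) = sign(1.9762)*max(|1.9762| - 1.17, 0) = 0.8062
prox(3.4727) = sign(3.4727)*max(|3.4727| - 1.17, 0) = 2.3027
prox(x) = [4.1881, -6.9383, 0.8062, 2.3027]
||prox(x)||_1 = 4.1881 + 6.9383 + 0.8062 + 2.3027 = 14.2353


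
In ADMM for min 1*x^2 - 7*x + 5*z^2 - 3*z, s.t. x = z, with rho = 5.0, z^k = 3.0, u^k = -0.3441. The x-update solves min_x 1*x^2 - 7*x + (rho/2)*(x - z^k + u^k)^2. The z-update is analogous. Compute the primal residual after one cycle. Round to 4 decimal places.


ADMM iteration with rho = 5.0, z^k = 3.0, u^k = -0.3441
Step 1: x-update.
Minimize 1*x^2 - 7*x + (5.0/2)*(x - 3.0 - 0.3441)^2
FOC: (2*1 + 5.0)*x = 7 + 5.0*(3.0 + 0.3441)
x^{k+1} = 3.3886
Step 2: z-update.
Minimize 5*z^2 - 3*z + (5.0/2)*(3.3886 - z - 0.3441)^2
FOC: (2*5 + 5.0)*z = 3 + 5.0*(3.3886 - 0.3441)
z^{k+1} = 1.2148
Step 3: u-update.
u^{k+1} = -0.3441 + 3.3886 - 1.2148 = 1.8297
Step 4: Primal residual = |3.3886 - 1.2148| = 2.1738


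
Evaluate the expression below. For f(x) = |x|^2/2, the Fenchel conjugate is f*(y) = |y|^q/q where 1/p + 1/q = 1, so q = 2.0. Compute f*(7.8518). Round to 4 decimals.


The conjugate exponent q satisfies 1/p + 1/q = 1.
p = 2, so q = 2/(2 - 1) = 2.0
|y|^q = 7.8518^2.0 = 61.6508
f*(7.8518) = 61.6508 / 2.0 = 30.8254


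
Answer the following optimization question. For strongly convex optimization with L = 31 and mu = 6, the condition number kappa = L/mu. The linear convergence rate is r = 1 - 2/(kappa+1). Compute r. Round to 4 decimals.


Step 1: Compute the condition number.
kappa = L/mu = 31/6 = 5.1667
Step 2: Compute the convergence rate.
r = 1 - 2/(kappa + 1) = 1 - 2*mu/(L + mu) = (L - mu)/(L + mu) = 25/37 = 0.6757


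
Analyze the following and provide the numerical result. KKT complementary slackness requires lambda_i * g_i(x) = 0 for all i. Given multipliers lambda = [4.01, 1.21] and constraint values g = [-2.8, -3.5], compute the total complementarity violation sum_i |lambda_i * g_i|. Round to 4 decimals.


KKT complementary slackness check:
lambda_1 * g_1 = 4.01 * -2.8 = -11.228
lambda_2 * g_2 = 1.21 * -3.5 = -4.235
Total violation = 11.228 + 4.235 = 15.463


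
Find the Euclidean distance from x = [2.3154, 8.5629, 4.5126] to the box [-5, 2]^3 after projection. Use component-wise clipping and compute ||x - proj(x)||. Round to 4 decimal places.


Project each component onto [-5, 2].
clip(2.3154) = 2.0, clip(8.5629) = 2.0, clip(4.5126) = 2.0
Projection = [2.0, 2.0, 2.0]
Squared diffs: [0.0995, 43.0717, 6.3132]
Distance = sqrt(49.4844) = 7.0345


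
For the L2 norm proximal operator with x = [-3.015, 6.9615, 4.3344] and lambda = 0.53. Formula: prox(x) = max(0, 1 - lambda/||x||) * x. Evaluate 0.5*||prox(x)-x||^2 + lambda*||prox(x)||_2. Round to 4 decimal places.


Step 1: Compute ||x||.
||x|| = 8.7373
Step 2: Compute scaling factor.
scale = max(0, 1 - 0.53/8.7373) = 0.9393
Step 3: prox(x) = [-2.8321, 6.5392, 4.0715]
||prox(x)|| = 8.2073
Step 4: Proximal objective.
0.5*||prox-x||^2 = 0.1405
lambda*||prox|| = 4.3499
Total = 4.4903


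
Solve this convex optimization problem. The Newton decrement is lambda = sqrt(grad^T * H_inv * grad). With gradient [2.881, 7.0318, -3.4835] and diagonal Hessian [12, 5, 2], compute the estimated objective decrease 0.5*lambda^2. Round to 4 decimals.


Step 1: H is diagonal, so H^(-1) * g = [0.2401, 1.4064, -1.7418].
Step 2: g^T H^(-1) g = sum_i g_i^2 / H_ii
  = (2.881)^2/12 + (7.0318)^2/5 + (-3.4835)^2/2
  = 0.6917 + 9.8892 + 6.0674 = 16.6483
Step 3: Objective decrease = 0.5 * g^T H^(-1) g = 8.3242


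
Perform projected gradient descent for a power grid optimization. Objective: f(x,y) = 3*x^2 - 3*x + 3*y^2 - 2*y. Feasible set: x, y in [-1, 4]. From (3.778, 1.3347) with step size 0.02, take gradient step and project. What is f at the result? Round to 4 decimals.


Step 1: Compute gradient at (3.778, 1.3347).
grad_x = 2*3*3.778 - 3 = 19.668
grad_y = 2*3*1.3347 - 2 = 6.0082
Step 2: Gradient step.
x_raw = 3.778 - 0.02*19.668 = 3.3846
y_raw = 1.3347 - 0.02*6.0082 = 1.2145
Step 3: Project onto [-1, 4].
x_proj = clip(3.3846) = 3.3846
y_proj = clip(1.2145) = 1.2145
Step 4: Evaluate f.
f(3.3846, 1.2145) = 26.2097


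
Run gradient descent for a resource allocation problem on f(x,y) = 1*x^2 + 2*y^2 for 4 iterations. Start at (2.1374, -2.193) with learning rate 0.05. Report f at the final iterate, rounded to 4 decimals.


Gradient descent on f(x,y) = 1*x^2 + 2*y^2.
Starting point: (2.1374, -2.193), alpha = 0.05
Step 1: grad_x = 2*1*2.1374 = 4.2748, grad_y = 2*2*-2.193 = -8.772
  x_1 = 2.1374 - 0.05*4.2748 = 1.9237
  y_1 = -2.193 - 0.05*-8.772 = -1.7544
Step 2: grad_x = 2*1*1.9237 = 3.8473, grad_y = 2*2*-1.7544 = -7.0176
  x_2 = 1.9237 - 0.05*3.8473 = 1.7313
  y_2 = -1.7544 - 0.05*-7.0176 = -1.4035
Step 3: grad_x = 2*1*1.7313 = 3.4626, grad_y = 2*2*-1.4035 = -5.6141
  x_3 = 1.7313 - 0.05*3.4626 = 1.5582
  y_3 = -1.4035 - 0.05*-5.6141 = -1.1228
Step 4: grad_x = 2*1*1.5582 = 3.1163, grad_y = 2*2*-1.1228 = -4.4913
  x_4 = 1.5582 - 0.05*3.1163 = 1.4023
  y_4 = -1.1228 - 0.05*-4.4913 = -0.8983
f(1.4023, -0.8983) = 1*1.4023^2 + 2*(-0.8983)^2 = 3.5803


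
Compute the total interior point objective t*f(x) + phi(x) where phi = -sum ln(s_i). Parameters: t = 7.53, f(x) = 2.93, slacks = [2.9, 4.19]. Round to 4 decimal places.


Step 1: Compute log-barrier.
ln values: [1.0647, 1.4327]
phi = -(1.0647 + 1.4327) = -2.4974
Step 2: Compute augmented objective.
t*f(x) = 7.53*2.93 = 22.0629
Total = 22.0629 - 2.4974 = 19.5655


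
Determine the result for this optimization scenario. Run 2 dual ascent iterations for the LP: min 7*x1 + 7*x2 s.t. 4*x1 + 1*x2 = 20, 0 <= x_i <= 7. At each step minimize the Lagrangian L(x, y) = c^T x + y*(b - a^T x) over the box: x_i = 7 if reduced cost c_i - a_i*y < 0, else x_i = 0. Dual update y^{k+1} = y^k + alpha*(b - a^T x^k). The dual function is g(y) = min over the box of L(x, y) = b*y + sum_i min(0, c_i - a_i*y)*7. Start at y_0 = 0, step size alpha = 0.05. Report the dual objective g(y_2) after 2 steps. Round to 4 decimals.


Dual ascent for LP: min 7*x1 + 7*x2, 4*x1 + 1*x2 = 20, 0 <= x_i <= 7
Step 1: y^k = 0.0, reduced costs: (7.0, 7.0)
  x^k = (0.0, 0.0), subgradient = b - a^T x = 20.0
  y^{k+1} = 0.0 + 0.05*20.0 = 1.0
Step 2: y^k = 1.0, reduced costs: (3.0, 6.0)
  x^k = (0.0, 0.0), subgradient = b - a^T x = 20.0
  y^{k+1} = 1.0 + 0.05*20.0 = 2.0
Dual objective at y_2 = 2.0: reduced costs (-1.0, 5.0), box minimizer x = (7.0, 0.0)
g(y_2) = b*y + (c1 - a1*y)*x1 + (c2 - a2*y)*x2 = 20*2.0 + (-1.0)*7.0 + 5.0*0.0 = 40.0 - 7.0 + 0.0 = 33.0


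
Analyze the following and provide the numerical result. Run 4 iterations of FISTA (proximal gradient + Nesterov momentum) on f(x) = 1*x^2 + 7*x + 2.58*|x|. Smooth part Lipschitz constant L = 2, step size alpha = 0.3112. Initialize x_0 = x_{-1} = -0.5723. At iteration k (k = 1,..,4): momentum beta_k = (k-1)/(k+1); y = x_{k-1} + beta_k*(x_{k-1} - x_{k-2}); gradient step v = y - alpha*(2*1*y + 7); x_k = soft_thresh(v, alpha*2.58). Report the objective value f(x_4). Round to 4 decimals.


FISTA on f(x) = 1*x^2 + 7*x + 2.58*|x|
L = 2, alpha = 0.3112
Iteration 1: beta = 0.0, y = -0.5723 + 0.0*(-0.5723 + 0.5723) = -0.5723
  grad(y) = 5.8554, v = y - alpha*grad = -2.3945
  prox(v) = soft_thresh(-2.3945, 0.8029) = -1.5916
Iteration 2: beta = 0.3333, y = -1.5916 + 0.3333*(-1.5916 + 0.5723) = -1.9314
  grad(y) = 3.1373, v = y - alpha*grad = -2.9077
  prox(v) = soft_thresh(-2.9077, 0.8029) = -2.1048
Iteration 3: beta = 0.5, y = -2.1048 + 0.5*(-2.1048 + 1.5916) = -2.3614
  grad(y) = 2.2772, v = y - alpha*grad = -3.0701
  prox(v) = soft_thresh(-3.0701, 0.8029) = -2.2672
Iteration 4: beta = 0.6, y = -2.2672 + 0.6*(-2.2672 + 2.1048) = -2.3646
  grad(y) = 2.2708, v = y - alpha*grad = -3.0713
  prox(v) = soft_thresh(-3.0713, 0.8029) = -2.2684
f(x_4) = 1*(-2.2684)^2 + 7*(-2.2684) + 2.58*|-2.2684| = -4.8807


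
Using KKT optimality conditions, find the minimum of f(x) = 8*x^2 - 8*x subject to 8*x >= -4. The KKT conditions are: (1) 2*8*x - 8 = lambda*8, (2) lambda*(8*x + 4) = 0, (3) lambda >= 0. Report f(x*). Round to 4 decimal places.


Step 1: Try lambda = 0 (constraint inactive).
Stationarity: 2*8*x - 8 = 0
x* = 8/(2*8) = 0.5
Check constraint: 8*0.5 = 4.0 >= -4 -- satisfied.
Step 2: Compute optimal value.
f(x*) = 8*0.5^2 - 8*0.5 = -2.0


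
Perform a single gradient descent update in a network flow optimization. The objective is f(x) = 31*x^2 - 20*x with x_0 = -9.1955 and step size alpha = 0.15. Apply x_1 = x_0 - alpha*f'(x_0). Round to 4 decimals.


We compute the gradient at x_0 and apply the update.
f'(x) = 62*x - 20
f'(-9.1955) = 62*-9.1955 - 20 = -590.121
x_1 = -9.1955 - 0.15*-590.121 = 79.3227


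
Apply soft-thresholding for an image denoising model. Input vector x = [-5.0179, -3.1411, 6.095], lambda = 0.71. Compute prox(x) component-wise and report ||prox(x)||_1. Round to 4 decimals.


Soft-thresholding with lambda = 0.71:
prox(-5.0179) = sign(-5.0179)*max(|-5.0179| - 0.71, 0) = -4.3079
prox(-3.1411) = sign(-3.1411)*max(|-3.1411| - 0.71, 0) = -2.4311
prox(6.095) = sign(6.095)*max(|6.095| - 0.71, 0) = 5.385
prox(x) = [-4.3079, -2.4311, 5.385]
||prox(x)||_1 = 4.3079 + 2.4311 + 5.385 = 12.124


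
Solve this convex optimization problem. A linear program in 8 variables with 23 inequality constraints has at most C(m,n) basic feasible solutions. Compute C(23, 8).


Each vertex corresponds to some choice of n active constraints out of m, so the number of vertices is at most C(m, n) = m! / (n!(m-n)!).
m = 23, n = 8
Numerator: 23 * 22 * 21 * 20 * 19 * 18 * 17 * 16
Denominator: 8! = 40320
C(23, 8) = 490314


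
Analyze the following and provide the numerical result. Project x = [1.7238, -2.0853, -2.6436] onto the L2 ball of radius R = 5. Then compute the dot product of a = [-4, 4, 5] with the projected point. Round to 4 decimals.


Step 1: Compute ||x|| (intermediates to 6 decimals).
||x|| = sqrt(1.7238^2 + (-2.0853)^2 + (-2.6436)^2) = 3.782669
Step 2: Project.
Since ||x|| <= R, proj = x (no scaling needed).
proj(x) = [1.7238, -2.0853, -2.6436]
Step 3: Dot product.
a^T * proj(x) = -4*1.7238 + 4*(-2.0853) + 5*(-2.6436) = -28.4544


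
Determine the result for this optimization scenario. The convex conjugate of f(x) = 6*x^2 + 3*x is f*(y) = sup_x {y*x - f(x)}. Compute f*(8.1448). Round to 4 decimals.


f*(y) = sup_x {y*x - a*x^2 - b*x} = sup_x {(y-b)*x - a*x^2}
FOC: (y - b) - 2a*x = 0 => x* = (y - b)/(2a)
x* = (8.1448 - 3)/(2*6) = 0.4287
f*(8.1448) = (y-b)^2/(4a) = (8.1448 - 3)^2/(4*6)
= 26.469/24 = 1.1029


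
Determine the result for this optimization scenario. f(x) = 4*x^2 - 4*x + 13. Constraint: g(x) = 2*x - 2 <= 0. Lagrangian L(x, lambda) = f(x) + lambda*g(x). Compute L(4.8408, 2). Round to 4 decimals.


Step 1: Evaluate f(x).
f(4.8408) = 4*4.8408^2 - 4*4.8408 + 13 = 87.3702
Step 2: Evaluate g(x).
g(4.8408) = 2*4.8408 - 2 = 7.6816
Step 3: Compute Lagrangian.
L = 87.3702 + 2*7.6816 = 102.7334


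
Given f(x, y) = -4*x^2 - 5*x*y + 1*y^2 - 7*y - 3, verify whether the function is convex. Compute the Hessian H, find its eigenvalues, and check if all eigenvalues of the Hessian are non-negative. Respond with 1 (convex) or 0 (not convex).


The Hessian of f(x,y) = -4*x^2 - 5*x*y + 1*y^2 - 7*y - 3 is:
H = [[-8, -5], [-5, 2]]
Trace = -8 + 2 = -6
Determinant = -8*2 - (-5)^2 = -41
Discriminant = (-6)^2 - 4*-41 = 200.0
Eigenvalues: lambda_1 = -10.0711, lambda_2 = 4.0711
The function is not convex.

0


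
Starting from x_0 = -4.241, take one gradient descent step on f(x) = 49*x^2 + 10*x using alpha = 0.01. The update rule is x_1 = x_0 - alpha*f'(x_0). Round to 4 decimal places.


We compute the gradient at x_0 and apply the update.
f'(x) = 98*x + 10
f'(-4.241) = 98*-4.241 + 10 = -405.618
x_1 = -4.241 - 0.01*-405.618 = -0.1848


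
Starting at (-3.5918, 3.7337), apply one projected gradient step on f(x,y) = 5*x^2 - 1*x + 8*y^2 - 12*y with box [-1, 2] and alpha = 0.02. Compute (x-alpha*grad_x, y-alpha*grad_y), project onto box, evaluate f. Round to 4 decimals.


Step 1: Compute gradient at (-3.5918, 3.7337).
grad_x = 2*5*-3.5918 - 1 = -36.918
grad_y = 2*8*3.7337 - 12 = 47.7392
Step 2: Gradient step.
x_raw = -3.5918 - 0.02*-36.918 = -2.8534
y_raw = 3.7337 - 0.02*47.7392 = 2.7789
Step 3: Project onto [-1, 2].
x_proj = clip(-2.8534) = -1.0
y_proj = clip(2.7789) = 2.0
Step 4: Evaluate f.
f(-1.0, 2.0) = 14.0


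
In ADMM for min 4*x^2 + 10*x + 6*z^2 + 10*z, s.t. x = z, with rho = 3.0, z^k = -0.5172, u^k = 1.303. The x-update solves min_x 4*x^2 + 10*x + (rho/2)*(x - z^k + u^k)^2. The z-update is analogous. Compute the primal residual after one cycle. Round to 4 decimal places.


ADMM iteration with rho = 3.0, z^k = -0.5172, u^k = 1.303
Step 1: x-update.
Minimize 4*x^2 + 10*x + (3.0/2)*(x + 0.5172 + 1.303)^2
FOC: (2*4 + 3.0)*x = -10 + 3.0*(-0.5172 - 1.303)
x^{k+1} = -1.4055
Step 2: z-update.
Minimize 6*z^2 + 10*z + (3.0/2)*(-1.4055 - z + 1.303)^2
FOC: (2*6 + 3.0)*z = -10 + 3.0*(-1.4055 + 1.303)
z^{k+1} = -0.6872
Step 3: u-update.
u^{k+1} = 1.303 - 1.4055 + 0.6872 = 0.5847
Step 4: Primal residual = |-1.4055 + 0.6872| = 0.7183


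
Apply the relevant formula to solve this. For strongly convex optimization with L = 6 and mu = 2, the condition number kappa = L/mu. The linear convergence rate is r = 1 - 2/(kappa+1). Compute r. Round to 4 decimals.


Step 1: Compute the condition number.
kappa = L/mu = 6/2 = 3.0
Step 2: Compute the convergence rate.
r = 1 - 2/(kappa + 1) = 1 - 2*mu/(L + mu) = (L - mu)/(L + mu) = 4/8 = 0.5


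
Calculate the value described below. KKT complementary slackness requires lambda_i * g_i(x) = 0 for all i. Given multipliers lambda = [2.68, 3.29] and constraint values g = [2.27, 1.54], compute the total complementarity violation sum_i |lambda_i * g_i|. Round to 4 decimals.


KKT complementary slackness check:
lambda_1 * g_1 = 2.68 * 2.27 = 6.0836
lambda_2 * g_2 = 3.29 * 1.54 = 5.0666
Total violation = 6.0836 + 5.0666 = 11.1502


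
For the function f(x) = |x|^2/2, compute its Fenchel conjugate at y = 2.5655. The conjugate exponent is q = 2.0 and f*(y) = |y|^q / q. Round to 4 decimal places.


The conjugate exponent q satisfies 1/p + 1/q = 1.
p = 2, so q = 2/(2 - 1) = 2.0
|y|^q = 2.5655^2.0 = 6.5818
f*(2.5655) = 6.5818 / 2.0 = 3.2909


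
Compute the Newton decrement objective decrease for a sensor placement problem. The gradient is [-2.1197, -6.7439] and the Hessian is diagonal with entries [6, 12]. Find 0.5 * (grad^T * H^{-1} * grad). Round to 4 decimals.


Step 1: H is diagonal, so H^(-1) * g = [-0.3533, -0.562].
Step 2: g^T H^(-1) g = sum_i g_i^2 / H_ii
  = (-2.1197)^2/6 + (-6.7439)^2/12
  = 0.7489 + 3.79 = 4.5389
Step 3: Objective decrease = 0.5 * g^T H^(-1) g = 2.2694


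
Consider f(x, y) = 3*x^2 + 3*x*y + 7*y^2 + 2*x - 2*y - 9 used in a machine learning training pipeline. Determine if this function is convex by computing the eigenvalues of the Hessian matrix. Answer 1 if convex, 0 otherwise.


The Hessian of f(x,y) = 3*x^2 + 3*x*y + 7*y^2 + 2*x - 2*y - 9 is:
H = [[6, 3], [3, 14]]
Trace = 6 + 14 = 20
Determinant = 6*14 - (3)^2 = 75
Discriminant = (20)^2 - 4*75 = 100.0
Eigenvalues: lambda_1 = 5.0, lambda_2 = 15.0
The function is convex.

1


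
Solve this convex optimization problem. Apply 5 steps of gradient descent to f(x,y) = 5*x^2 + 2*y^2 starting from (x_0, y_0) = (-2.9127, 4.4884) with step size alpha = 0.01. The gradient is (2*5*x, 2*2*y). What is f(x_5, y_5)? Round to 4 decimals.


Gradient descent on f(x,y) = 5*x^2 + 2*y^2.
Starting point: (-2.9127, 4.4884), alpha = 0.01
Step 1: grad_x = 2*5*-2.9127 = -29.127, grad_y = 2*2*4.4884 = 17.9536
  x_1 = -2.9127 - 0.01*-29.127 = -2.6214
  y_1 = 4.4884 - 0.01*17.9536 = 4.3089
Step 2: grad_x = 2*5*-2.6214 = -26.2143, grad_y = 2*2*4.3089 = 17.2355
  x_2 = -2.6214 - 0.01*-26.2143 = -2.3593
  y_2 = 4.3089 - 0.01*17.2355 = 4.1365
Step 3: grad_x = 2*5*-2.3593 = -23.5929, grad_y = 2*2*4.1365 = 16.546
  x_3 = -2.3593 - 0.01*-23.5929 = -2.1234
  y_3 = 4.1365 - 0.01*16.546 = 3.971
Step 4: grad_x = 2*5*-2.1234 = -21.2336, grad_y = 2*2*3.971 = 15.8842
  x_4 = -2.1234 - 0.01*-21.2336 = -1.911
  y_4 = 3.971 - 0.01*15.8842 = 3.8122
Step 5: grad_x = 2*5*-1.911 = -19.1102, grad_y = 2*2*3.8122 = 15.2488
  x_5 = -1.911 - 0.01*-19.1102 = -1.7199
  y_5 = 3.8122 - 0.01*15.2488 = 3.6597
f(-1.7199, 3.6597) = 5*(-1.7199)^2 + 2*3.6597^2 = 41.5777


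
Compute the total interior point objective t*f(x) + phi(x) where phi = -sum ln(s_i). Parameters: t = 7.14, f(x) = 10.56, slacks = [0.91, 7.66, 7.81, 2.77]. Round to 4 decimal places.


Step 1: Compute log-barrier.
ln values: [-0.0943, 2.036, 2.0554, 1.0188]
phi = -(-0.0943 + 2.036 + 2.0554 + 1.0188) = -5.016
Step 2: Compute augmented objective.
t*f(x) = 7.14*10.56 = 75.3984
Total = 75.3984 - 5.016 = 70.3824


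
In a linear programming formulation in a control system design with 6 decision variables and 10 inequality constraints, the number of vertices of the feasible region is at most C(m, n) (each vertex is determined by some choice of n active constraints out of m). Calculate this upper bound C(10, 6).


Each vertex corresponds to some choice of n active constraints out of m, so the number of vertices is at most C(m, n) = m! / (n!(m-n)!).
m = 10, n = 6
Numerator: 10 * 9 * 8 * 7 * 6 * 5
Denominator: 6! = 720
C(10, 6) = 210


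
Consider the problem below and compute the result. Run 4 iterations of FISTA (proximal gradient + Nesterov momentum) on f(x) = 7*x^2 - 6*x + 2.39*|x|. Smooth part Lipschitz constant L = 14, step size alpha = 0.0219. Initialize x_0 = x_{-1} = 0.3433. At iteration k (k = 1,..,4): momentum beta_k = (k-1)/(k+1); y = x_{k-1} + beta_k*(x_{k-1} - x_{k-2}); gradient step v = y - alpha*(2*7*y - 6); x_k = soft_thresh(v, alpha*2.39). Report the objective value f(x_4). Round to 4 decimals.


FISTA on f(x) = 7*x^2 - 6*x + 2.39*|x|
L = 14, alpha = 0.0219
Iteration 1: beta = 0.0, y = 0.3433 + 0.0*(0.3433 - 0.3433) = 0.3433
  grad(y) = -1.1938, v = y - alpha*grad = 0.3694
  prox(v) = soft_thresh(0.3694, 0.0523) = 0.3171
Iteration 2: beta = 0.3333, y = 0.3171 + 0.3333*(0.3171 - 0.3433) = 0.3084
  grad(y) = -1.6828, v = y - alpha*grad = 0.3452
  prox(v) = soft_thresh(0.3452, 0.0523) = 0.2929
Iteration 3: beta = 0.5, y = 0.2929 + 0.5*(0.2929 - 0.3171) = 0.2808
  grad(y) = -2.0692, v = y - alpha*grad = 0.3261
  prox(v) = soft_thresh(0.3261, 0.0523) = 0.2737
Iteration 4: beta = 0.6, y = 0.2737 + 0.6*(0.2737 - 0.2929) = 0.2623
  grad(y) = -2.3283, v = y - alpha*grad = 0.3133
  prox(v) = soft_thresh(0.3133, 0.0523) = 0.2609
f(x_4) = 7*0.2609^2 - 6*0.2609 + 2.39*|0.2609| = -0.4654


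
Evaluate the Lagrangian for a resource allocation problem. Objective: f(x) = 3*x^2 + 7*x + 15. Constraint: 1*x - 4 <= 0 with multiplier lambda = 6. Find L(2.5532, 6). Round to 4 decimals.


Step 1: Evaluate f(x).
f(2.5532) = 3*2.5532^2 + 7*2.5532 + 15 = 52.4289
Step 2: Evaluate g(x).
g(2.5532) = 1*2.5532 - 4 = -1.4468
Step 3: Compute Lagrangian.
L = 52.4289 + 6*-1.4468 = 43.7481


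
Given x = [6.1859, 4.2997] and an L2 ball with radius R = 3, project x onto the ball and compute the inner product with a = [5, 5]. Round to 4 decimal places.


Step 1: Compute ||x|| (intermediates to 6 decimals).
||x|| = sqrt(6.1859^2 + 4.2997^2) = 7.533444
Step 2: Project.
Since ||x|| > R, scale = R/||x|| = 3/7.533444 = 0.398224, proj(x) = scale * x
proj(x) = [2.463374, 1.712244]
Step 3: Dot product.
a^T * proj(x) = 5*2.463374 + 5*1.712244 = 20.8781


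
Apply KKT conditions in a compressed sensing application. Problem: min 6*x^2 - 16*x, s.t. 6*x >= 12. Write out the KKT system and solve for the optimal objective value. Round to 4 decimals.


Step 1: Try lambda = 0 (constraint inactive).
x_unc = 16/(2*6) = 1.3333
Check: 6*1.3333 = 7.9998 < 12 -- violated!
Step 2: Constraint must be active: 6*x = 12
x* = 12/6 = 2.0
lambda = (2*6*2.0 - 16)/6 = 1.3333
Step 3: Compute optimal value.
f(x*) = 6*2.0^2 - 16*2.0 = -8.0


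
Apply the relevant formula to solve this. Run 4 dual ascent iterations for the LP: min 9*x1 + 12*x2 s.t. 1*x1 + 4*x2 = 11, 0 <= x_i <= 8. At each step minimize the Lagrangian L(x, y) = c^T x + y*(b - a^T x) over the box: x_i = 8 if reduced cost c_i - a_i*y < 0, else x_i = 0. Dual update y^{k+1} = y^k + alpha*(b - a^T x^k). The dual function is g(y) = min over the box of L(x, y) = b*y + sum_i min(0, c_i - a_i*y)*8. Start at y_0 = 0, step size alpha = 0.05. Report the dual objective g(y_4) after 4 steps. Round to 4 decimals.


Dual ascent for LP: min 9*x1 + 12*x2, 1*x1 + 4*x2 = 11, 0 <= x_i <= 8
Step 1: y^k = 0.0, reduced costs: (9.0, 12.0)
  x^k = (0.0, 0.0), subgradient = b - a^T x = 11.0
  y^{k+1} = 0.0 + 0.05*11.0 = 0.55
Step 2: y^k = 0.55, reduced costs: (8.45, 9.8)
  x^k = (0.0, 0.0), subgradient = b - a^T x = 11.0
  y^{k+1} = 0.55 + 0.05*11.0 = 1.1
Step 3: y^k = 1.1, reduced costs: (7.9, 7.6)
  x^k = (0.0, 0.0), subgradient = b - a^T x = 11.0
  y^{k+1} = 1.1 + 0.05*11.0 = 1.65
Step 4: y^k = 1.65, reduced costs: (7.35, 5.4)
  x^k = (0.0, 0.0), subgradient = b - a^T x = 11.0
  y^{k+1} = 1.65 + 0.05*11.0 = 2.2
Dual objective at y_4 = 2.2: reduced costs (6.8, 3.2), box minimizer x = (0.0, 0.0)
g(y_4) = b*y + (c1 - a1*y)*x1 + (c2 - a2*y)*x2 = 11*2.2 + 6.8*0.0 + 3.2*0.0 = 24.2 + 0.0 + 0.0 = 24.2


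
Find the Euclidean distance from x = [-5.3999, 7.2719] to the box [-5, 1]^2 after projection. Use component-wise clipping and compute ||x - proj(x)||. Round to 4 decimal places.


Project each component onto [-5, 1].
clip(-5.3999) = -5.0, clip(7.2719) = 1.0
Projection = [-5.0, 1.0]
Squared diffs: [0.1599, 39.3367]
Distance = sqrt(39.4966) = 6.2846


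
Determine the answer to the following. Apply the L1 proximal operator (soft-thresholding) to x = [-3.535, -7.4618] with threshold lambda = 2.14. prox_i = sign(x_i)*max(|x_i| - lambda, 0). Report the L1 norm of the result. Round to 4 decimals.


Soft-thresholding with lambda = 2.14:
prox(-3.535) = sign(-3.535)*max(|-3.535| - 2.14, 0) = -1.395
prox(-7.4618) = sign(-7.4618)*max(|-7.4618| - 2.14, 0) = -5.3218
prox(x) = [-1.395, -5.3218]
||prox(x)||_1 = 1.395 + 5.3218 = 6.7168


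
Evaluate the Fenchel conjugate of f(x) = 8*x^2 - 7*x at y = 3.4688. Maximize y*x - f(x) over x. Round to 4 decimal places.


f*(y) = sup_x {y*x - a*x^2 - b*x} = sup_x {(y-b)*x - a*x^2}
FOC: (y - b) - 2a*x = 0 => x* = (y - b)/(2a)
x* = (3.4688 + 7)/(2*8) = 0.6543
f*(3.4688) = (y-b)^2/(4a) = (3.4688 + 7)^2/(4*8)
= 109.5958/32 = 3.4249


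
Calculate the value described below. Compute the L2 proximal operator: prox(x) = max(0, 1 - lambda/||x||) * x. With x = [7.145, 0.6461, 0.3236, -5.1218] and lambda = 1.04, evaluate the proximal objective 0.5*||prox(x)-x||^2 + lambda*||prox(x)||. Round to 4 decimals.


Step 1: Compute ||x||.
||x|| = 8.8208
Step 2: Compute scaling factor.
scale = max(0, 1 - 1.04/8.8208) = 0.8821
Step 3: prox(x) = [6.3026, 0.5699, 0.2854, -4.5179]
||prox(x)|| = 7.7808
Step 4: Proximal objective.
0.5*||prox-x||^2 = 0.5408
lambda*||prox|| = 8.092
Total = 8.6328


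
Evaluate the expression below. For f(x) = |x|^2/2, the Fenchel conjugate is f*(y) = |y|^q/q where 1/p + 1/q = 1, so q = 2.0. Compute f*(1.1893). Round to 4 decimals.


The conjugate exponent q satisfies 1/p + 1/q = 1.
p = 2, so q = 2/(2 - 1) = 2.0
|y|^q = 1.1893^2.0 = 1.4144
f*(1.1893) = 1.4144 / 2.0 = 0.7072


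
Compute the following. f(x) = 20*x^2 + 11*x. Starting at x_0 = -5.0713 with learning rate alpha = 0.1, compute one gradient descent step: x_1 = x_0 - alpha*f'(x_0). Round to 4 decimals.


We compute the gradient at x_0 and apply the update.
f'(x) = 40*x + 11
f'(-5.0713) = 40*-5.0713 + 11 = -191.852
x_1 = -5.0713 - 0.1*-191.852 = 14.1139


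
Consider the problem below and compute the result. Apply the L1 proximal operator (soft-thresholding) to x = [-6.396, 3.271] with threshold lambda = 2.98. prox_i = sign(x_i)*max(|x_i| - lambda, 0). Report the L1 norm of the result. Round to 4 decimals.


Soft-thresholding with lambda = 2.98:
prox(-6.396) = sign(-6.396)*max(|-6.396| - 2.98, 0) = -3.416
prox(3.271) = sign(3.271)*max(|3.271| - 2.98, 0) = 0.291
prox(x) = [-3.416, 0.291]
||prox(x)||_1 = 3.416 + 0.291 = 3.707


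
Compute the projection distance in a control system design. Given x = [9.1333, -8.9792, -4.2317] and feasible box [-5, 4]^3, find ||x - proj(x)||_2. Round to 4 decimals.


Project each component onto [-5, 4].
clip(9.1333) = 4.0, clip(-8.9792) = -5.0, clip(-4.2317) = -4.2317
Projection = [4.0, -5.0, -4.2317]
Squared diffs: [26.3508, 15.834, 0.0]
Distance = sqrt(42.1848) = 6.495


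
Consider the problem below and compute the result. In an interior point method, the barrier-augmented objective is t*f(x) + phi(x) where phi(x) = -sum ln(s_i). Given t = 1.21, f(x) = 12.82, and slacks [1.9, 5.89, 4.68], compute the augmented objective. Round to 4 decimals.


Step 1: Compute log-barrier.
ln values: [0.6419, 1.7733, 1.5433]
phi = -(0.6419 + 1.7733 + 1.5433) = -3.9584
Step 2: Compute augmented objective.
t*f(x) = 1.21*12.82 = 15.5122
Total = 15.5122 - 3.9584 = 11.5538


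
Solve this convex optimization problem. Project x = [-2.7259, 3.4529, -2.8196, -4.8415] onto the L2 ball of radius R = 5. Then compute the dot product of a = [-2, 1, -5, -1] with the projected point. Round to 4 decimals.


Step 1: Compute ||x|| (intermediates to 6 decimals).
||x|| = sqrt((-2.7259)^2 + 3.4529^2 + (-2.8196)^2 + (-4.8415)^2) = 7.123434
Step 2: Project.
Since ||x|| > R, scale = R/||x|| = 5/7.123434 = 0.701909, proj(x) = scale * x
proj(x) = [-1.913334, 2.423622, -1.979103, -3.398292]
Step 3: Dot product.
a^T * proj(x) = -2*(-1.913334) + 1*2.423622 - 5*(-1.979103) - 1*(-3.398292) = 19.5441


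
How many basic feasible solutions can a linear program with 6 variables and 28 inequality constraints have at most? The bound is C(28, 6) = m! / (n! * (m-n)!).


Each vertex corresponds to some choice of n active constraints out of m, so the number of vertices is at most C(m, n) = m! / (n!(m-n)!).
m = 28, n = 6
Numerator: 28 * 27 * 26 * 25 * 24 * 23
Denominator: 6! = 720
C(28, 6) = 376740


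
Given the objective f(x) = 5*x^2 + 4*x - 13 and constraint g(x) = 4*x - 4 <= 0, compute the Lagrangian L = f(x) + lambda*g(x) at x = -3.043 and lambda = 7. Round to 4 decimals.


Step 1: Evaluate f(x).
f(-3.043) = 5*(-3.043)^2 + 4*(-3.043) - 13 = 21.1272
Step 2: Evaluate g(x).
g(-3.043) = 4*-3.043 - 4 = -16.172
Step 3: Compute Lagrangian.
L = 21.1272 + 7*-16.172 = -92.0768


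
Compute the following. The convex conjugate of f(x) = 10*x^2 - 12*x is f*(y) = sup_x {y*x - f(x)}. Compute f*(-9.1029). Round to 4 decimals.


f*(y) = sup_x {y*x - a*x^2 - b*x} = sup_x {(y-b)*x - a*x^2}
FOC: (y - b) - 2a*x = 0 => x* = (y - b)/(2a)
x* = (-9.1029 + 12)/(2*10) = 0.1449
f*(-9.1029) = (y-b)^2/(4a) = (-9.1029 + 12)^2/(4*10)
= 8.3932/40 = 0.2098


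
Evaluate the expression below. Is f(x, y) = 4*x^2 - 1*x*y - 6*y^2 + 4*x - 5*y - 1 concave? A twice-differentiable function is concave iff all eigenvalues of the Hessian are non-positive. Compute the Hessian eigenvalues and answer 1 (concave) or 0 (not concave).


The Hessian of f(x,y) = 4*x^2 - 1*x*y - 6*y^2 + 4*x - 5*y - 1 is:
H = [[8, -1], [-1, -12]]
Trace = 8 - 12 = -4
Determinant = 8*-12 - (-1)^2 = -97
Discriminant = (-4)^2 - 4*-97 = 404.0
Eigenvalues: lambda_1 = -12.0499, lambda_2 = 8.0499
The function is not concave.

0


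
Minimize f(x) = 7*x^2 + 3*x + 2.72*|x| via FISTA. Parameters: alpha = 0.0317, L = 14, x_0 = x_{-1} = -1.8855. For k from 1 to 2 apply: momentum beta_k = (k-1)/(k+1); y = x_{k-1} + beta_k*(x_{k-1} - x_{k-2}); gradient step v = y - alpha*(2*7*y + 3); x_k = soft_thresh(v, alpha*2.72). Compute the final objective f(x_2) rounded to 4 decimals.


FISTA on f(x) = 7*x^2 + 3*x + 2.72*|x|
L = 14, alpha = 0.0317
Iteration 1: beta = 0.0, y = -1.8855 + 0.0*(-1.8855 + 1.8855) = -1.8855
  grad(y) = -23.397, v = y - alpha*grad = -1.1438
  prox(v) = soft_thresh(-1.1438, 0.0862) = -1.0576
Iteration 2: beta = 0.3333, y = -1.0576 + 0.3333*(-1.0576 + 1.8855) = -0.7816
  grad(y) = -7.9427, v = y - alpha*grad = -0.5298
  prox(v) = soft_thresh(-0.5298, 0.0862) = -0.4436
f(x_2) = 7*(-0.4436)^2 + 3*(-0.4436) + 2.72*|-0.4436| = 1.2533


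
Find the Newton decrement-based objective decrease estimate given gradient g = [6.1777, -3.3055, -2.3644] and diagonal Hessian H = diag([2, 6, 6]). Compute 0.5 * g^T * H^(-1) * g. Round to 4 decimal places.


Step 1: H is diagonal, so H^(-1) * g = [3.0889, -0.5509, -0.3941].
Step 2: g^T H^(-1) g = sum_i g_i^2 / H_ii
  = (6.1777)^2/2 + (-3.3055)^2/6 + (-2.3644)^2/6
  = 19.082 + 1.8211 + 0.9317 = 21.8348
Step 3: Objective decrease = 0.5 * g^T H^(-1) g = 10.9174


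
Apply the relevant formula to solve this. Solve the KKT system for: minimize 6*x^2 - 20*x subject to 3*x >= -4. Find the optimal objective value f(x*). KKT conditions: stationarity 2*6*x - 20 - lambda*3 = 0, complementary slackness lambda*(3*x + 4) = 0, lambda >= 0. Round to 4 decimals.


Step 1: Try lambda = 0 (constraint inactive).
Stationarity: 2*6*x - 20 = 0
x* = 20/(2*6) = 5/3 = 1.6667 (rounded; the exact value 5/3 is used below)
Check constraint: 3*1.6667 = 5.0001 >= -4 -- satisfied.
Step 2: Compute optimal value.
f(x*) = 6*(5/3)^2 - 20*(5/3) = -16.6667


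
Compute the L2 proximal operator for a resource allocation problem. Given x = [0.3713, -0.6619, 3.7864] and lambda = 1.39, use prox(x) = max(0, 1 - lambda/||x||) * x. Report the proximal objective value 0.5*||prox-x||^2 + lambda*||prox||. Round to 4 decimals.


Step 1: Compute ||x||.
||x|| = 3.8617
Step 2: Compute scaling factor.
scale = max(0, 1 - 1.39/3.8617) = 0.6401
Step 3: prox(x) = [0.2377, -0.4237, 2.4235]
||prox(x)|| = 2.4717
Step 4: Proximal objective.
0.5*||prox-x||^2 = 0.9661
lambda*||prox|| = 3.4357
Total = 4.4017


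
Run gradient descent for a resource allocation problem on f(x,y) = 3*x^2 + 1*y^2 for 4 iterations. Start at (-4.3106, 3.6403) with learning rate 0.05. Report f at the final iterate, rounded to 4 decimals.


Gradient descent on f(x,y) = 3*x^2 + 1*y^2.
Starting point: (-4.3106, 3.6403), alpha = 0.05
Step 1: grad_x = 2*3*-4.3106 = -25.8636, grad_y = 2*1*3.6403 = 7.2806
  x_1 = -4.3106 - 0.05*-25.8636 = -3.0174
  y_1 = 3.6403 - 0.05*7.2806 = 3.2763
Step 2: grad_x = 2*3*-3.0174 = -18.1045, grad_y = 2*1*3.2763 = 6.5525
  x_2 = -3.0174 - 0.05*-18.1045 = -2.1122
  y_2 = 3.2763 - 0.05*6.5525 = 2.9486
Step 3: grad_x = 2*3*-2.1122 = -12.6732, grad_y = 2*1*2.9486 = 5.8973
  x_3 = -2.1122 - 0.05*-12.6732 = -1.4785
  y_3 = 2.9486 - 0.05*5.8973 = 2.6538
Step 4: grad_x = 2*3*-1.4785 = -8.8712, grad_y = 2*1*2.6538 = 5.3076
  x_4 = -1.4785 - 0.05*-8.8712 = -1.035
  y_4 = 2.6538 - 0.05*5.3076 = 2.3884
f(-1.035, 2.3884) = 3*(-1.035)^2 + 1*2.3884^2 = 8.918


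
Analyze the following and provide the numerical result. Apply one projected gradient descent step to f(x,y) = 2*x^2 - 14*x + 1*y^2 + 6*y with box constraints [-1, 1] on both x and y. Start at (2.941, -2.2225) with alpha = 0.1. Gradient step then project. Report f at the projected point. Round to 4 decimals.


Step 1: Compute gradient at (2.941, -2.2225).
grad_x = 2*2*2.941 - 14 = -2.236
grad_y = 2*1*-2.2225 + 6 = 1.555
Step 2: Gradient step.
x_raw = 2.941 - 0.1*-2.236 = 3.1646
y_raw = -2.2225 - 0.1*1.555 = -2.378
Step 3: Project onto [-1, 1].
x_proj = clip(3.1646) = 1.0
y_proj = clip(-2.378) = -1.0
Step 4: Evaluate f.
f(1.0, -1.0) = -17.0


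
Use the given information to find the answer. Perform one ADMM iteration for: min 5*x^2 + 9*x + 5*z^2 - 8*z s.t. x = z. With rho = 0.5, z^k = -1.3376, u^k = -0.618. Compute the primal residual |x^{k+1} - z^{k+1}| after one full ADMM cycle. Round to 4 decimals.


ADMM iteration with rho = 0.5, z^k = -1.3376, u^k = -0.618
Step 1: x-update.
Minimize 5*x^2 + 9*x + (0.5/2)*(x + 1.3376 - 0.618)^2
FOC: (2*5 + 0.5)*x = -9 + 0.5*(-1.3376 + 0.618)
x^{k+1} = -0.8914
Step 2: z-update.
Minimize 5*z^2 - 8*z + (0.5/2)*(-0.8914 - z - 0.618)^2
FOC: (2*5 + 0.5)*z = 8 + 0.5*(-0.8914 - 0.618)
z^{k+1} = 0.69
Step 3: u-update.
u^{k+1} = -0.618 - 0.8914 - 0.69 = -2.1994
Step 4: Primal residual = |-0.8914 - 0.69| = 1.5814


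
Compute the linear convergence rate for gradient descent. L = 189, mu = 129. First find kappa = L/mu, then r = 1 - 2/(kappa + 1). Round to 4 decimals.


Step 1: Compute the condition number.
kappa = L/mu = 189/129 = 1.4651
Step 2: Compute the convergence rate.
r = 1 - 2/(kappa + 1) = 1 - 2*mu/(L + mu) = (L - mu)/(L + mu) = 60/318 = 0.1887


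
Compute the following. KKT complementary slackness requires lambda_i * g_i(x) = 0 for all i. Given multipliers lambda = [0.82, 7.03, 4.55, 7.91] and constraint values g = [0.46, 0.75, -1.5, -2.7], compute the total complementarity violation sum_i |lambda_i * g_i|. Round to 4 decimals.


KKT complementary slackness check:
lambda_1 * g_1 = 0.82 * 0.46 = 0.3772
lambda_2 * g_2 = 7.03 * 0.75 = 5.2725
lambda_3 * g_3 = 4.55 * -1.5 = -6.825
lambda_4 * g_4 = 7.91 * -2.7 = -21.357
Total violation = 0.3772 + 5.2725 + 6.825 + 21.357 = 33.8317


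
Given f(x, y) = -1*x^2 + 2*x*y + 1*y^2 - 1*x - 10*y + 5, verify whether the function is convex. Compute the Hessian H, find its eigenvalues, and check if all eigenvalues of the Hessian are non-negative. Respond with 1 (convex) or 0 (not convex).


The Hessian of f(x,y) = -1*x^2 + 2*x*y + 1*y^2 - 1*x - 10*y + 5 is:
H = [[-2, 2], [2, 2]]
Trace = -2 + 2 = 0
Determinant = -2*2 - (2)^2 = -8
Discriminant = (0)^2 - 4*-8 = 32.0
Eigenvalues: lambda_1 = -2.8284, lambda_2 = 2.8284
The function is not convex.

0


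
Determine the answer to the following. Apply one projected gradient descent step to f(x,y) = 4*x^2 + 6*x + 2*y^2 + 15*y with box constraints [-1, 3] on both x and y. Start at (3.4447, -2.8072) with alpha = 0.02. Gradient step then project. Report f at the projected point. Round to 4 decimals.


Step 1: Compute gradient at (3.4447, -2.8072).
grad_x = 2*4*3.4447 + 6 = 33.5576
grad_y = 2*2*-2.8072 + 15 = 3.7712
Step 2: Gradient step.
x_raw = 3.4447 - 0.02*33.5576 = 2.7735
y_raw = -2.8072 - 0.02*3.7712 = -2.8826
Step 3: Project onto [-1, 3].
x_proj = clip(2.7735) = 2.7735
y_proj = clip(-2.8826) = -1.0
Step 4: Evaluate f.
f(2.7735, -1.0) = 34.4116
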